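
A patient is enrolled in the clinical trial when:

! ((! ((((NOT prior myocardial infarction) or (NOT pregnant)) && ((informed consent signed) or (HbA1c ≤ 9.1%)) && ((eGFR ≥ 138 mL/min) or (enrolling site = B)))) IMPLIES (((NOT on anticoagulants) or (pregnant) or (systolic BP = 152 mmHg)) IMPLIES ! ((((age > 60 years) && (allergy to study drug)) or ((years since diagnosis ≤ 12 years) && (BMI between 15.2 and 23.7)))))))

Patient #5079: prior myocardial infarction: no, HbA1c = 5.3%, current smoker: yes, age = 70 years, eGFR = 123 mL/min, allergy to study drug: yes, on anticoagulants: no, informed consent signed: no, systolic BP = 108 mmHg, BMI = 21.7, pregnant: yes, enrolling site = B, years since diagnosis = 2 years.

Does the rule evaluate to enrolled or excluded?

Excluded

Atomic conditions:
  NOT prior myocardial infarction: no → true
  NOT pregnant: yes → false
  informed consent signed: no → false
  HbA1c ≤ 9.1%: 5.3 ≤ 9.1 is true
  eGFR ≥ 138 mL/min: 123 ≥ 138 is false
  enrolling site = B: B == B is true
  NOT on anticoagulants: no → true
  pregnant: yes → true
  systolic BP = 152 mmHg: 108 == 152 is false
  age > 60 years: 70 > 60 is true
  allergy to study drug: yes → true
  years since diagnosis ≤ 12 years: 2 ≤ 12 is true
  BMI between 15.2 and 23.7: 21.7 in [15.2, 23.7] is true
Combine:
[1.1.1.1] true OR false = true
[1.1.1.2] false OR true = true
[1.1.1.3] false OR true = true
[1.1.1] true AND true AND true = true
[1.1] NOT true = false
[1.2.1] true OR true OR false = true
[1.2.2.1.1] true AND true = true
[1.2.2.1.2] true AND true = true
[1.2.2.1] true OR true = true
[1.2.2] NOT true = false
[1.2] true → false = false
[1] false → false (antecedent false ⇒ implication holds) = true
[root] NOT true = false
Overall: false → excluded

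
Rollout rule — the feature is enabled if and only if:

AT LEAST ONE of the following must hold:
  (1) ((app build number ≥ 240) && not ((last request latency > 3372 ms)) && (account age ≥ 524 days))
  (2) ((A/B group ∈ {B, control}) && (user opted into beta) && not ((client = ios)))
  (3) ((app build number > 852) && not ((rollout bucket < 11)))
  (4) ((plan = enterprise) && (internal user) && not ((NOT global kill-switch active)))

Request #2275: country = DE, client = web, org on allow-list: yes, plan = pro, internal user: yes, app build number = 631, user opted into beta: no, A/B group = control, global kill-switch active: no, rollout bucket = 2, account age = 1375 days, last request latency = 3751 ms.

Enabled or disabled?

Atomic conditions:
  app build number ≥ 240: 631 ≥ 240 is true
  last request latency > 3372 ms: 3751 > 3372 is true
  account age ≥ 524 days: 1375 ≥ 524 is true
  A/B group ∈ {B, control}: control is in the set → true
  user opted into beta: no → false
  client = ios: web == ios is false
  app build number > 852: 631 > 852 is false
  rollout bucket < 11: 2 < 11 is true
  plan = enterprise: pro == enterprise is false
  internal user: yes → true
  NOT global kill-switch active: no → true
Combine:
[1.2] NOT true = false
[1] true AND false AND true = false
[2.3] NOT false = true
[2] true AND false AND true = false
[3.2] NOT true = false
[3] false AND false = false
[4.3] NOT true = false
[4] false AND true AND false = false
[root] false OR false OR false OR false = false
Overall: false → disabled

Disabled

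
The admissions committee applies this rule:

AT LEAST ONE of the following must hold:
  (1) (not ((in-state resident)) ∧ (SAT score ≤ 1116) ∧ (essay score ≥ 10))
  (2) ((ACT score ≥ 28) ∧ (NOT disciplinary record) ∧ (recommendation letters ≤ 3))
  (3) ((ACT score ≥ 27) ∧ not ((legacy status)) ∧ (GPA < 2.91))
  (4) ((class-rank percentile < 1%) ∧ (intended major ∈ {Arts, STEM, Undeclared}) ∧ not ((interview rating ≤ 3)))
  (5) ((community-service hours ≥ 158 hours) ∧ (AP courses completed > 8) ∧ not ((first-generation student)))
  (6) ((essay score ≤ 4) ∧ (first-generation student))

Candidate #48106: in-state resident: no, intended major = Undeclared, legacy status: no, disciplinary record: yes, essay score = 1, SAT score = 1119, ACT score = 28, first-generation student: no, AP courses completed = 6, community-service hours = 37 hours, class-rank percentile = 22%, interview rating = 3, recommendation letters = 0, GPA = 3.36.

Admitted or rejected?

Atomic conditions:
  in-state resident: no → false
  SAT score ≤ 1116: 1119 ≤ 1116 is false
  essay score ≥ 10: 1 ≥ 10 is false
  ACT score ≥ 28: 28 ≥ 28 is true
  NOT disciplinary record: yes → false
  recommendation letters ≤ 3: 0 ≤ 3 is true
  ACT score ≥ 27: 28 ≥ 27 is true
  legacy status: no → false
  GPA < 2.91: 3.36 < 2.91 is false
  class-rank percentile < 1%: 22 < 1 is false
  intended major ∈ {Arts, STEM, Undeclared}: Undeclared is in the set → true
  interview rating ≤ 3: 3 ≤ 3 is true
  community-service hours ≥ 158 hours: 37 ≥ 158 is false
  AP courses completed > 8: 6 > 8 is false
  first-generation student: no → false
  essay score ≤ 4: 1 ≤ 4 is true
Combine:
[1.1] NOT false = true
[1] true AND false AND false = false
[2] true AND false AND true = false
[3.2] NOT false = true
[3] true AND true AND false = false
[4.3] NOT true = false
[4] false AND true AND false = false
[5.3] NOT false = true
[5] false AND false AND true = false
[6] true AND false = false
[root] false OR false OR false OR false OR false OR false = false
Overall: false → rejected

Rejected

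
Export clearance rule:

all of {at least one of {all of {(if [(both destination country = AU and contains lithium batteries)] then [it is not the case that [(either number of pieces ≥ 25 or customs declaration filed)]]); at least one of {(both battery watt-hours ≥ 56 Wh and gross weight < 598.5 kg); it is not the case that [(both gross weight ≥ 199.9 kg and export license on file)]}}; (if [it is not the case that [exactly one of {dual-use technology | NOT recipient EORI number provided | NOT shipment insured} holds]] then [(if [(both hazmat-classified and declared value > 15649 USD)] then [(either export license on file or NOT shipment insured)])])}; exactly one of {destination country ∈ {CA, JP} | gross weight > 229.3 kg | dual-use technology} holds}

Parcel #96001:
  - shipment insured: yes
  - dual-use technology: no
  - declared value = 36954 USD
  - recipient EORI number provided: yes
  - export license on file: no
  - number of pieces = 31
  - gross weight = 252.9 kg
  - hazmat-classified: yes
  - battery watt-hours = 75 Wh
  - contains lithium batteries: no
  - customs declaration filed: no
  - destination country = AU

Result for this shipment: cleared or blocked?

Atomic conditions:
  destination country = AU: AU == AU is true
  contains lithium batteries: no → false
  number of pieces ≥ 25: 31 ≥ 25 is true
  customs declaration filed: no → false
  battery watt-hours ≥ 56 Wh: 75 ≥ 56 is true
  gross weight < 598.5 kg: 252.9 < 598.5 is true
  gross weight ≥ 199.9 kg: 252.9 ≥ 199.9 is true
  export license on file: no → false
  dual-use technology: no → false
  NOT recipient EORI number provided: yes → false
  NOT shipment insured: yes → false
  hazmat-classified: yes → true
  declared value > 15649 USD: 36954 > 15649 is true
  destination country ∈ {CA, JP}: AU is not in the set → false
  gross weight > 229.3 kg: 252.9 > 229.3 is true
Combine:
[1.1.1.1] true AND false = false
[1.1.1.2.1] true OR false = true
[1.1.1.2] NOT true = false
[1.1.1] false → false (antecedent false ⇒ implication holds) = true
[1.1.2.1] true AND true = true
[1.1.2.2.1] true AND false = false
[1.1.2.2] NOT false = true
[1.1.2] true OR true = true
[1.1] true AND true = true
[1.2.1.1] exactly-one(false, false, false) = false
[1.2.1] NOT false = true
[1.2.2.1] true AND true = true
[1.2.2.2] false OR false = false
[1.2.2] true → false = false
[1.2] true → false = false
[1] true OR false = true
[2] exactly-one(false, true, false) = true
[root] true AND true = true
Overall: true → cleared

Cleared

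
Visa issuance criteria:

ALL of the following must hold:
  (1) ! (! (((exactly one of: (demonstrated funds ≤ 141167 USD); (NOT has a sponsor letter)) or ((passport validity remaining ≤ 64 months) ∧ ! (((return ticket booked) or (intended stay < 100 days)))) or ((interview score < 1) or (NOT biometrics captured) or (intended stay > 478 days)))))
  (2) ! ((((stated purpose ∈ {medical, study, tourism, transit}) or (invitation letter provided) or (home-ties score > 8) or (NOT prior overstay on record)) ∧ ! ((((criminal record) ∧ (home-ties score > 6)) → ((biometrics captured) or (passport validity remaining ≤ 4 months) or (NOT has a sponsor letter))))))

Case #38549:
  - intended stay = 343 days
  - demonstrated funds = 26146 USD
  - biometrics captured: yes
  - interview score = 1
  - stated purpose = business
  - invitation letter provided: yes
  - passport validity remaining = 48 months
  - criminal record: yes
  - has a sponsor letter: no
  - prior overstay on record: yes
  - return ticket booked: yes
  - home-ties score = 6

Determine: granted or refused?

Refused

Atomic conditions:
  demonstrated funds ≤ 141167 USD: 26146 ≤ 141167 is true
  NOT has a sponsor letter: no → true
  passport validity remaining ≤ 64 months: 48 ≤ 64 is true
  return ticket booked: yes → true
  intended stay < 100 days: 343 < 100 is false
  interview score < 1: 1 < 1 is false
  NOT biometrics captured: yes → false
  intended stay > 478 days: 343 > 478 is false
  stated purpose ∈ {medical, study, tourism, transit}: business is not in the set → false
  invitation letter provided: yes → true
  home-ties score > 8: 6 > 8 is false
  NOT prior overstay on record: yes → false
  criminal record: yes → true
  home-ties score > 6: 6 > 6 is false
  biometrics captured: yes → true
  passport validity remaining ≤ 4 months: 48 ≤ 4 is false
Combine:
[1.1.1.1] exactly-one(true, true) = false
[1.1.1.2.2.1] true OR false = true
[1.1.1.2.2] NOT true = false
[1.1.1.2] true AND false = false
[1.1.1.3] false OR false OR false = false
[1.1.1] false OR false OR false = false
[1.1] NOT false = true
[1] NOT true = false
[2.1.1] false OR true OR false OR false = true
[2.1.2.1.1] true AND false = false
[2.1.2.1.2] true OR false OR true = true
[2.1.2.1] false → true (antecedent false ⇒ implication holds) = true
[2.1.2] NOT true = false
[2.1] true AND false = false
[2] NOT false = true
[root] false AND true = false
Overall: false → refused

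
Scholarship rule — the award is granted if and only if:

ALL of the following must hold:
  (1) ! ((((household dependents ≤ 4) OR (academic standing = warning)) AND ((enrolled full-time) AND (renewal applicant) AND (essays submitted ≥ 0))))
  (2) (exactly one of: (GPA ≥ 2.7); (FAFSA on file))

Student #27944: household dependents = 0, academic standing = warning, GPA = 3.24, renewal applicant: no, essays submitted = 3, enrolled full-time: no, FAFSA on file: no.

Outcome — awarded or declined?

Atomic conditions:
  household dependents ≤ 4: 0 ≤ 4 is true
  academic standing = warning: warning == warning is true
  enrolled full-time: no → false
  renewal applicant: no → false
  essays submitted ≥ 0: 3 ≥ 0 is true
  GPA ≥ 2.7: 3.24 ≥ 2.7 is true
  FAFSA on file: no → false
Combine:
[1.1.1] true OR true = true
[1.1.2] false AND false AND true = false
[1.1] true AND false = false
[1] NOT false = true
[2] exactly-one(true, false) = true
[root] true AND true = true
Overall: true → awarded

Awarded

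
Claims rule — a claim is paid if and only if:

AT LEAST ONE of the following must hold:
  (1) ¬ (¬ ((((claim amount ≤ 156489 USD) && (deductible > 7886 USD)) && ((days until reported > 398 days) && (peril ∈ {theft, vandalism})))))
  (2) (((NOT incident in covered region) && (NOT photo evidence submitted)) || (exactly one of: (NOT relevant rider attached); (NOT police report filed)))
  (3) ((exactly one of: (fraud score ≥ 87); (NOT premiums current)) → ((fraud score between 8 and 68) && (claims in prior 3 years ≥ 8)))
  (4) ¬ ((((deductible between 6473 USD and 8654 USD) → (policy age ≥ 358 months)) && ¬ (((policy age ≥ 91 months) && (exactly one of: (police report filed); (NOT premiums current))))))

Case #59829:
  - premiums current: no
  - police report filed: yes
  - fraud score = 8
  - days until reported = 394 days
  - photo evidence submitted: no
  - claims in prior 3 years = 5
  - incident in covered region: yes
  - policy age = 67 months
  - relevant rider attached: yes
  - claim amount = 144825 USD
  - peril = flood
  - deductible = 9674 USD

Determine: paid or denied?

Atomic conditions:
  claim amount ≤ 156489 USD: 144825 ≤ 156489 is true
  deductible > 7886 USD: 9674 > 7886 is true
  days until reported > 398 days: 394 > 398 is false
  peril ∈ {theft, vandalism}: flood is not in the set → false
  NOT incident in covered region: yes → false
  NOT photo evidence submitted: no → true
  NOT relevant rider attached: yes → false
  NOT police report filed: yes → false
  fraud score ≥ 87: 8 ≥ 87 is false
  NOT premiums current: no → true
  fraud score between 8 and 68: 8 in [8, 68] is true
  claims in prior 3 years ≥ 8: 5 ≥ 8 is false
  deductible between 6473 USD and 8654 USD: 9674 in [6473, 8654] is false
  policy age ≥ 358 months: 67 ≥ 358 is false
  policy age ≥ 91 months: 67 ≥ 91 is false
  police report filed: yes → true
Combine:
[1.1.1.1] true AND true = true
[1.1.1.2] false AND false = false
[1.1.1] true AND false = false
[1.1] NOT false = true
[1] NOT true = false
[2.1] false AND true = false
[2.2] exactly-one(false, false) = false
[2] false OR false = false
[3.1] exactly-one(false, true) = true
[3.2] true AND false = false
[3] true → false = false
[4.1.1] false → false (antecedent false ⇒ implication holds) = true
[4.1.2.1.2] exactly-one(true, true) = false
[4.1.2.1] false AND false = false
[4.1.2] NOT false = true
[4.1] true AND true = true
[4] NOT true = false
[root] false OR false OR false OR false = false
Overall: false → denied

Denied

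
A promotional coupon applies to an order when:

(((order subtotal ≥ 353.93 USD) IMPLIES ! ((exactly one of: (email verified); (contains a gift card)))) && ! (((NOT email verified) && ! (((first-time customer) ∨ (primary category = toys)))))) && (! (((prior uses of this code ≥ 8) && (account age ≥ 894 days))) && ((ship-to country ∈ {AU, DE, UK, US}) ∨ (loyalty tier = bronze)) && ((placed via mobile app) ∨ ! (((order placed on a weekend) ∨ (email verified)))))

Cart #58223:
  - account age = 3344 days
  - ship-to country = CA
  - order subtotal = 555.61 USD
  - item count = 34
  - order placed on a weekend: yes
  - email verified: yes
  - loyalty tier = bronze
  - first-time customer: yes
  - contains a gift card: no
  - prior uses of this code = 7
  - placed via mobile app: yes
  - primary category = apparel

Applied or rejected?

Rejected

Atomic conditions:
  order subtotal ≥ 353.93 USD: 555.61 ≥ 353.93 is true
  email verified: yes → true
  contains a gift card: no → false
  NOT email verified: yes → false
  first-time customer: yes → true
  primary category = toys: apparel == toys is false
  prior uses of this code ≥ 8: 7 ≥ 8 is false
  account age ≥ 894 days: 3344 ≥ 894 is true
  ship-to country ∈ {AU, DE, UK, US}: CA is not in the set → false
  loyalty tier = bronze: bronze == bronze is true
  placed via mobile app: yes → true
  order placed on a weekend: yes → true
Combine:
[1.1.2.1] exactly-one(true, false) = true
[1.1.2] NOT true = false
[1.1] true → false = false
[1.2.1.2.1] true OR false = true
[1.2.1.2] NOT true = false
[1.2.1] false AND false = false
[1.2] NOT false = true
[1] false AND true = false
[2.1.1] false AND true = false
[2.1] NOT false = true
[2.2] false OR true = true
[2.3.2.1] true OR true = true
[2.3.2] NOT true = false
[2.3] true OR false = true
[2] true AND true AND true = true
[root] false AND true = false
Overall: false → rejected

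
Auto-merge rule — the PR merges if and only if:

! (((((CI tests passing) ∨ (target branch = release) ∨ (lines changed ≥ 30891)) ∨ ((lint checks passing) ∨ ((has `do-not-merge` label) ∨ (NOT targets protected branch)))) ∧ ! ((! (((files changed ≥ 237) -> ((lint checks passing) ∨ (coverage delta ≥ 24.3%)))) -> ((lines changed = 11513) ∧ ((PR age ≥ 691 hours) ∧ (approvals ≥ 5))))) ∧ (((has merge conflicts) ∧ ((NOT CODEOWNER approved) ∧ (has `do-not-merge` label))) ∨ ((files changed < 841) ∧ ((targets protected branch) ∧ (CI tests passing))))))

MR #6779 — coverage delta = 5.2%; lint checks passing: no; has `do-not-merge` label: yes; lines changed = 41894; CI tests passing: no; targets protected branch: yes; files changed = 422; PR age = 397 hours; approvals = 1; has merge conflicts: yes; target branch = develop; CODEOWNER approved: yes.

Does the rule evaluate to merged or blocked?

Merged

Atomic conditions:
  CI tests passing: no → false
  target branch = release: develop == release is false
  lines changed ≥ 30891: 41894 ≥ 30891 is true
  lint checks passing: no → false
  has `do-not-merge` label: yes → true
  NOT targets protected branch: yes → false
  files changed ≥ 237: 422 ≥ 237 is true
  coverage delta ≥ 24.3%: 5.2 ≥ 24.3 is false
  lines changed = 11513: 41894 == 11513 is false
  PR age ≥ 691 hours: 397 ≥ 691 is false
  approvals ≥ 5: 1 ≥ 5 is false
  has merge conflicts: yes → true
  NOT CODEOWNER approved: yes → false
  files changed < 841: 422 < 841 is true
  targets protected branch: yes → true
Combine:
[1.1.1] false OR false OR true = true
[1.1.2.2] true OR false = true
[1.1.2] false OR true = true
[1.1] true OR true = true
[1.2.1.1.1.2] false OR false = false
[1.2.1.1.1] true → false = false
[1.2.1.1] NOT false = true
[1.2.1.2.2] false AND false = false
[1.2.1.2] false AND false = false
[1.2.1] true → false = false
[1.2] NOT false = true
[1.3.1.2] false AND true = false
[1.3.1] true AND false = false
[1.3.2.2] true AND false = false
[1.3.2] true AND false = false
[1.3] false OR false = false
[1] true AND true AND false = false
[root] NOT false = true
Overall: true → merged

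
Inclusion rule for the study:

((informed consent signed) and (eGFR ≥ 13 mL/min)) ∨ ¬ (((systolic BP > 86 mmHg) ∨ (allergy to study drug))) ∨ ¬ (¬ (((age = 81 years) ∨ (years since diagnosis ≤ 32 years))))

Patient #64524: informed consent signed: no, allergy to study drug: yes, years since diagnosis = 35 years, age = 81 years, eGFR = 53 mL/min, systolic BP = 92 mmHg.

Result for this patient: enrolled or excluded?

Atomic conditions:
  informed consent signed: no → false
  eGFR ≥ 13 mL/min: 53 ≥ 13 is true
  systolic BP > 86 mmHg: 92 > 86 is true
  allergy to study drug: yes → true
  age = 81 years: 81 == 81 is true
  years since diagnosis ≤ 32 years: 35 ≤ 32 is false
Combine:
[1] false AND true = false
[2.1] true OR true = true
[2] NOT true = false
[3.1.1] true OR false = true
[3.1] NOT true = false
[3] NOT false = true
[root] false OR false OR true = true
Overall: true → enrolled

Enrolled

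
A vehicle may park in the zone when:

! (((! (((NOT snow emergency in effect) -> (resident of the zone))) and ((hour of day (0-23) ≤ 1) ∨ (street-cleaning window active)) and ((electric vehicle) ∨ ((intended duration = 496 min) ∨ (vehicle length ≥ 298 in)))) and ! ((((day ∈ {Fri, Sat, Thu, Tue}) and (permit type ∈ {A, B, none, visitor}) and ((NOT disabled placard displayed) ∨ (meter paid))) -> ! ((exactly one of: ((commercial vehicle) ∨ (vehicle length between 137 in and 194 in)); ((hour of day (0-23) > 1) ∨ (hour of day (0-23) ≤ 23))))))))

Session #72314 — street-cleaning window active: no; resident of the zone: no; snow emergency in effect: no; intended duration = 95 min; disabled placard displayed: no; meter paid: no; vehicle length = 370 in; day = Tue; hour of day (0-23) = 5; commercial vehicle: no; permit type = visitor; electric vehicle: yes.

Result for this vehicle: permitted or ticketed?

Permitted

Atomic conditions:
  NOT snow emergency in effect: no → true
  resident of the zone: no → false
  hour of day (0-23) ≤ 1: 5 ≤ 1 is false
  street-cleaning window active: no → false
  electric vehicle: yes → true
  intended duration = 496 min: 95 == 496 is false
  vehicle length ≥ 298 in: 370 ≥ 298 is true
  day ∈ {Fri, Sat, Thu, Tue}: Tue is in the set → true
  permit type ∈ {A, B, none, visitor}: visitor is in the set → true
  NOT disabled placard displayed: no → true
  meter paid: no → false
  commercial vehicle: no → false
  vehicle length between 137 in and 194 in: 370 in [137, 194] is false
  hour of day (0-23) > 1: 5 > 1 is true
  hour of day (0-23) ≤ 23: 5 ≤ 23 is true
Combine:
[1.1.1.1] true → false = false
[1.1.1] NOT false = true
[1.1.2] false OR false = false
[1.1.3.2] false OR true = true
[1.1.3] true OR true = true
[1.1] true AND false AND true = false
[1.2.1.1.3] true OR false = true
[1.2.1.1] true AND true AND true = true
[1.2.1.2.1.1] false OR false = false
[1.2.1.2.1.2] true OR true = true
[1.2.1.2.1] exactly-one(false, true) = true
[1.2.1.2] NOT true = false
[1.2.1] true → false = false
[1.2] NOT false = true
[1] false AND true = false
[root] NOT false = true
Overall: true → permitted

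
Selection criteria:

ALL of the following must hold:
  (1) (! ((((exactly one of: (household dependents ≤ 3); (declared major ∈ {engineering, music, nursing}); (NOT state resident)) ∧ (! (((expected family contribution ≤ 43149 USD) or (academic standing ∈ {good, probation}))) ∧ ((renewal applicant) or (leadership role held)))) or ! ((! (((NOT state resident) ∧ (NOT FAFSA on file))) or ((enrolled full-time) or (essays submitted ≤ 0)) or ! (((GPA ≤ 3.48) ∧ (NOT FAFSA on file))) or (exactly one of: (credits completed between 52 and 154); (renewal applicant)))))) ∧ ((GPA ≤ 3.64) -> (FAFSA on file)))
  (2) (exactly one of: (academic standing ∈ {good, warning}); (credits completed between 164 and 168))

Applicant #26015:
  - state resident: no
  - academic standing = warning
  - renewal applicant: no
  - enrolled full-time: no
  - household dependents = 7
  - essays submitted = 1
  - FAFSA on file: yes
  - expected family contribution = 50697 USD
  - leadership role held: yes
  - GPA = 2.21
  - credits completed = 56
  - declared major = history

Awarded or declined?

Declined

Atomic conditions:
  household dependents ≤ 3: 7 ≤ 3 is false
  declared major ∈ {engineering, music, nursing}: history is not in the set → false
  NOT state resident: no → true
  expected family contribution ≤ 43149 USD: 50697 ≤ 43149 is false
  academic standing ∈ {good, probation}: warning is not in the set → false
  renewal applicant: no → false
  leadership role held: yes → true
  NOT FAFSA on file: yes → false
  enrolled full-time: no → false
  essays submitted ≤ 0: 1 ≤ 0 is false
  GPA ≤ 3.48: 2.21 ≤ 3.48 is true
  credits completed between 52 and 154: 56 in [52, 154] is true
  GPA ≤ 3.64: 2.21 ≤ 3.64 is true
  FAFSA on file: yes → true
  academic standing ∈ {good, warning}: warning is in the set → true
  credits completed between 164 and 168: 56 in [164, 168] is false
Combine:
[1.1.1.1.1] exactly-one(false, false, true) = true
[1.1.1.1.2.1.1] false OR false = false
[1.1.1.1.2.1] NOT false = true
[1.1.1.1.2.2] false OR true = true
[1.1.1.1.2] true AND true = true
[1.1.1.1] true AND true = true
[1.1.1.2.1.1.1] true AND false = false
[1.1.1.2.1.1] NOT false = true
[1.1.1.2.1.2] false OR false = false
[1.1.1.2.1.3.1] true AND false = false
[1.1.1.2.1.3] NOT false = true
[1.1.1.2.1.4] exactly-one(true, false) = true
[1.1.1.2.1] true OR false OR true OR true = true
[1.1.1.2] NOT true = false
[1.1.1] true OR false = true
[1.1] NOT true = false
[1.2] true → true = true
[1] false AND true = false
[2] exactly-one(true, false) = true
[root] false AND true = false
Overall: false → declined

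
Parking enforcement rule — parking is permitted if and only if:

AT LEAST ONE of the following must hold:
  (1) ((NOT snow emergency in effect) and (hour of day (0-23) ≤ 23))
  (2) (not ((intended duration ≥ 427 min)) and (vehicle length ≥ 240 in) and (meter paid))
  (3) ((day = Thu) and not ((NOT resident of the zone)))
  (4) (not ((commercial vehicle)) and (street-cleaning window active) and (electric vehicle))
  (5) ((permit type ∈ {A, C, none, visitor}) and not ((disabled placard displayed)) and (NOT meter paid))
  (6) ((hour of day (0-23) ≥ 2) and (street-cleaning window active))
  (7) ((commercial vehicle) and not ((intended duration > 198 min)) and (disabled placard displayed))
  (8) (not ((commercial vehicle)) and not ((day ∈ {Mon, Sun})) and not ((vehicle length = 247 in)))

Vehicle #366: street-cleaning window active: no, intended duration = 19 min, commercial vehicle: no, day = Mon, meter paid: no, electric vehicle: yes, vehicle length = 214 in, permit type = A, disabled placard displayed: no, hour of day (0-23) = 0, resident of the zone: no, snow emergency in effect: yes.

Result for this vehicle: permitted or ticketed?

Permitted

Atomic conditions:
  NOT snow emergency in effect: yes → false
  hour of day (0-23) ≤ 23: 0 ≤ 23 is true
  intended duration ≥ 427 min: 19 ≥ 427 is false
  vehicle length ≥ 240 in: 214 ≥ 240 is false
  meter paid: no → false
  day = Thu: Mon == Thu is false
  NOT resident of the zone: no → true
  commercial vehicle: no → false
  street-cleaning window active: no → false
  electric vehicle: yes → true
  permit type ∈ {A, C, none, visitor}: A is in the set → true
  disabled placard displayed: no → false
  NOT meter paid: no → true
  hour of day (0-23) ≥ 2: 0 ≥ 2 is false
  intended duration > 198 min: 19 > 198 is false
  day ∈ {Mon, Sun}: Mon is in the set → true
  vehicle length = 247 in: 214 == 247 is false
Combine:
[1] false AND true = false
[2.1] NOT false = true
[2] true AND false AND false = false
[3.2] NOT true = false
[3] false AND false = false
[4.1] NOT false = true
[4] true AND false AND true = false
[5.2] NOT false = true
[5] true AND true AND true = true
[6] false AND false = false
[7.2] NOT false = true
[7] false AND true AND false = false
[8.1] NOT false = true
[8.2] NOT true = false
[8.3] NOT false = true
[8] true AND false AND true = false
[root] false OR false OR false OR false OR true OR false OR false OR false = true
Overall: true → permitted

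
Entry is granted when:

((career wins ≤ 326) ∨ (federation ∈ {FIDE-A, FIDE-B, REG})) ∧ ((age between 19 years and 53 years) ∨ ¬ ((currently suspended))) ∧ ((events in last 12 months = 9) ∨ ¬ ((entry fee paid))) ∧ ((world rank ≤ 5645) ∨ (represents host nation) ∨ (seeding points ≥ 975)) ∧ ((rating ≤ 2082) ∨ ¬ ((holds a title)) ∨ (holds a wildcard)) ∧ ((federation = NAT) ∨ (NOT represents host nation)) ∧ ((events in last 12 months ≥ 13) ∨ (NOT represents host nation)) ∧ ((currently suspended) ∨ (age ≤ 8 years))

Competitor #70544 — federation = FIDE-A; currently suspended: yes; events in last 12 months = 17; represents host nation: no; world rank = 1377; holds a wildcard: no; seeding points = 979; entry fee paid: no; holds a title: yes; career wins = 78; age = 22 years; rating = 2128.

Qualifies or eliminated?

Atomic conditions:
  career wins ≤ 326: 78 ≤ 326 is true
  federation ∈ {FIDE-A, FIDE-B, REG}: FIDE-A is in the set → true
  age between 19 years and 53 years: 22 in [19, 53] is true
  currently suspended: yes → true
  events in last 12 months = 9: 17 == 9 is false
  entry fee paid: no → false
  world rank ≤ 5645: 1377 ≤ 5645 is true
  represents host nation: no → false
  seeding points ≥ 975: 979 ≥ 975 is true
  rating ≤ 2082: 2128 ≤ 2082 is false
  holds a title: yes → true
  holds a wildcard: no → false
  federation = NAT: FIDE-A == NAT is false
  NOT represents host nation: no → true
  events in last 12 months ≥ 13: 17 ≥ 13 is true
  age ≤ 8 years: 22 ≤ 8 is false
Combine:
[1] true OR true = true
[2.2] NOT true = false
[2] true OR false = true
[3.2] NOT false = true
[3] false OR true = true
[4] true OR false OR true = true
[5.2] NOT true = false
[5] false OR false OR false = false
[6] false OR true = true
[7] true OR true = true
[8] true OR false = true
[root] true AND true AND true AND true AND false AND true AND true AND true = false
Overall: false → eliminated

Eliminated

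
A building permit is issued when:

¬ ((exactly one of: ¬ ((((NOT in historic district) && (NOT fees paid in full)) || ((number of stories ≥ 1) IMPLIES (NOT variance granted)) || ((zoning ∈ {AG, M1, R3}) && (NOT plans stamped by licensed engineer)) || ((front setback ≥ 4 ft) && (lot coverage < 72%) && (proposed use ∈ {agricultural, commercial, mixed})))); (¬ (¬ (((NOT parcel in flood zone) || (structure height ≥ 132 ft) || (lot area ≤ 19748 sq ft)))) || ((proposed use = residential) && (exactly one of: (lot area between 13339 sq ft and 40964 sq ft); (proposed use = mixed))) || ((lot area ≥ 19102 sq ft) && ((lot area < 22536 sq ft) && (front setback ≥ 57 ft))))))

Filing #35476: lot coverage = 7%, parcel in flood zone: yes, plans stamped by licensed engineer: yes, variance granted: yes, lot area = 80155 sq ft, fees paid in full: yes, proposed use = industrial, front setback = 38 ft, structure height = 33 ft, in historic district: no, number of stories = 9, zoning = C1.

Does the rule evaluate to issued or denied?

Atomic conditions:
  NOT in historic district: no → true
  NOT fees paid in full: yes → false
  number of stories ≥ 1: 9 ≥ 1 is true
  NOT variance granted: yes → false
  zoning ∈ {AG, M1, R3}: C1 is not in the set → false
  NOT plans stamped by licensed engineer: yes → false
  front setback ≥ 4 ft: 38 ≥ 4 is true
  lot coverage < 72%: 7 < 72 is true
  proposed use ∈ {agricultural, commercial, mixed}: industrial is not in the set → false
  NOT parcel in flood zone: yes → false
  structure height ≥ 132 ft: 33 ≥ 132 is false
  lot area ≤ 19748 sq ft: 80155 ≤ 19748 is false
  proposed use = residential: industrial == residential is false
  lot area between 13339 sq ft and 40964 sq ft: 80155 in [13339, 40964] is false
  proposed use = mixed: industrial == mixed is false
  lot area ≥ 19102 sq ft: 80155 ≥ 19102 is true
  lot area < 22536 sq ft: 80155 < 22536 is false
  front setback ≥ 57 ft: 38 ≥ 57 is false
Combine:
[1.1.1.1] true AND false = false
[1.1.1.2] true → false = false
[1.1.1.3] false AND false = false
[1.1.1.4] true AND true AND false = false
[1.1.1] false OR false OR false OR false = false
[1.1] NOT false = true
[1.2.1.1.1] false OR false OR false = false
[1.2.1.1] NOT false = true
[1.2.1] NOT true = false
[1.2.2.2] exactly-one(false, false) = false
[1.2.2] false AND false = false
[1.2.3.2] false AND false = false
[1.2.3] true AND false = false
[1.2] false OR false OR false = false
[1] exactly-one(true, false) = true
[root] NOT true = false
Overall: false → denied

Denied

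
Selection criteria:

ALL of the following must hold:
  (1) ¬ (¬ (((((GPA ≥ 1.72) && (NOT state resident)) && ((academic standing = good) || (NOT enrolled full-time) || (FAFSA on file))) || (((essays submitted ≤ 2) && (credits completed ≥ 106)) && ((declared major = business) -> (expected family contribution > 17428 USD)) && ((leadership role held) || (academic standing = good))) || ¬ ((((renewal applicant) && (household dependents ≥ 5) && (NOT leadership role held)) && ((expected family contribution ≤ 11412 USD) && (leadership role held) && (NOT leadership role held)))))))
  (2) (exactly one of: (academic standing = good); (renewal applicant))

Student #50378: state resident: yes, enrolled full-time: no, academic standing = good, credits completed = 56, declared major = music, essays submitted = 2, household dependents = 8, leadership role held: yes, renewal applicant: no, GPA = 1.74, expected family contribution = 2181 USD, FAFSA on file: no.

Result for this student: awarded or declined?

Awarded

Atomic conditions:
  GPA ≥ 1.72: 1.74 ≥ 1.72 is true
  NOT state resident: yes → false
  academic standing = good: good == good is true
  NOT enrolled full-time: no → true
  FAFSA on file: no → false
  essays submitted ≤ 2: 2 ≤ 2 is true
  credits completed ≥ 106: 56 ≥ 106 is false
  declared major = business: music == business is false
  expected family contribution > 17428 USD: 2181 > 17428 is false
  leadership role held: yes → true
  renewal applicant: no → false
  household dependents ≥ 5: 8 ≥ 5 is true
  NOT leadership role held: yes → false
  expected family contribution ≤ 11412 USD: 2181 ≤ 11412 is true
Combine:
[1.1.1.1.1] true AND false = false
[1.1.1.1.2] true OR true OR false = true
[1.1.1.1] false AND true = false
[1.1.1.2.1] true AND false = false
[1.1.1.2.2] false → false (antecedent false ⇒ implication holds) = true
[1.1.1.2.3] true OR true = true
[1.1.1.2] false AND true AND true = false
[1.1.1.3.1.1] false AND true AND false = false
[1.1.1.3.1.2] true AND true AND false = false
[1.1.1.3.1] false AND false = false
[1.1.1.3] NOT false = true
[1.1.1] false OR false OR true = true
[1.1] NOT true = false
[1] NOT false = true
[2] exactly-one(true, false) = true
[root] true AND true = true
Overall: true → awarded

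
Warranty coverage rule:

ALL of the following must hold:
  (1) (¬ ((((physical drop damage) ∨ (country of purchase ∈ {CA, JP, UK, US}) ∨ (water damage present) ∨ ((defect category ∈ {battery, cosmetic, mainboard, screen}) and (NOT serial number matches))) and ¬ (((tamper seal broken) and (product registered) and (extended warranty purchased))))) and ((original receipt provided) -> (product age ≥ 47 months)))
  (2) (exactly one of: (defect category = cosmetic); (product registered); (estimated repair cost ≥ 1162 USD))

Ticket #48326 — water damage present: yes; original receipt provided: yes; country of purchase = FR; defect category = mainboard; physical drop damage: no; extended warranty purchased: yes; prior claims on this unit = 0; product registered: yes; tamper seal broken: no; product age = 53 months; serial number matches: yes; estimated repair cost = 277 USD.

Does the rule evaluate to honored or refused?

Atomic conditions:
  physical drop damage: no → false
  country of purchase ∈ {CA, JP, UK, US}: FR is not in the set → false
  water damage present: yes → true
  defect category ∈ {battery, cosmetic, mainboard, screen}: mainboard is in the set → true
  NOT serial number matches: yes → false
  tamper seal broken: no → false
  product registered: yes → true
  extended warranty purchased: yes → true
  original receipt provided: yes → true
  product age ≥ 47 months: 53 ≥ 47 is true
  defect category = cosmetic: mainboard == cosmetic is false
  estimated repair cost ≥ 1162 USD: 277 ≥ 1162 is false
Combine:
[1.1.1.1.4] true AND false = false
[1.1.1.1] false OR false OR true OR false = true
[1.1.1.2.1] false AND true AND true = false
[1.1.1.2] NOT false = true
[1.1.1] true AND true = true
[1.1] NOT true = false
[1.2] true → true = true
[1] false AND true = false
[2] exactly-one(false, true, false) = true
[root] false AND true = false
Overall: false → refused

Refused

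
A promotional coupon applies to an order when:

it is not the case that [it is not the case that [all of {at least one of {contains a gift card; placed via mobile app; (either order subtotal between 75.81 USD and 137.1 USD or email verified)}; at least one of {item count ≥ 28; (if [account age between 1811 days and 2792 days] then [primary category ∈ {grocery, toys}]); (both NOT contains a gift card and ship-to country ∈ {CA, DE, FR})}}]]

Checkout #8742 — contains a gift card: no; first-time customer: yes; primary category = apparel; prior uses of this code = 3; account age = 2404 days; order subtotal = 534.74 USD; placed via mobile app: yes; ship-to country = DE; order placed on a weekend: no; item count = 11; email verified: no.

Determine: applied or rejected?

Applied

Atomic conditions:
  contains a gift card: no → false
  placed via mobile app: yes → true
  order subtotal between 75.81 USD and 137.1 USD: 534.74 in [75.81, 137.1] is false
  email verified: no → false
  item count ≥ 28: 11 ≥ 28 is false
  account age between 1811 days and 2792 days: 2404 in [1811, 2792] is true
  primary category ∈ {grocery, toys}: apparel is not in the set → false
  NOT contains a gift card: no → true
  ship-to country ∈ {CA, DE, FR}: DE is in the set → true
Combine:
[1.1.1.3] false OR false = false
[1.1.1] false OR true OR false = true
[1.1.2.2] true → false = false
[1.1.2.3] true AND true = true
[1.1.2] false OR false OR true = true
[1.1] true AND true = true
[1] NOT true = false
[root] NOT false = true
Overall: true → applied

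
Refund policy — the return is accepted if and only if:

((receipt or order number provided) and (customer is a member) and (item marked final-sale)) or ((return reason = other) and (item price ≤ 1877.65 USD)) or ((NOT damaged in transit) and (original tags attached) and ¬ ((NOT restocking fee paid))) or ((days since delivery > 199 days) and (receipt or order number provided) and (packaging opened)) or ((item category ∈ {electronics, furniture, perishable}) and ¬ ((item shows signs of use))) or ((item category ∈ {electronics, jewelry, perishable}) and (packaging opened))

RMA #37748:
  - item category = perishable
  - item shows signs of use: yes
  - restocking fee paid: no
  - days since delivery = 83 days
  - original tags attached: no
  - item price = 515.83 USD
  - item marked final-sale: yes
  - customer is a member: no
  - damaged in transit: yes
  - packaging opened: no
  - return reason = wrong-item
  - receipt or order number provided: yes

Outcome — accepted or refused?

Refused

Atomic conditions:
  receipt or order number provided: yes → true
  customer is a member: no → false
  item marked final-sale: yes → true
  return reason = other: wrong-item == other is false
  item price ≤ 1877.65 USD: 515.83 ≤ 1877.65 is true
  NOT damaged in transit: yes → false
  original tags attached: no → false
  NOT restocking fee paid: no → true
  days since delivery > 199 days: 83 > 199 is false
  packaging opened: no → false
  item category ∈ {electronics, furniture, perishable}: perishable is in the set → true
  item shows signs of use: yes → true
  item category ∈ {electronics, jewelry, perishable}: perishable is in the set → true
Combine:
[1] true AND false AND true = false
[2] false AND true = false
[3.3] NOT true = false
[3] false AND false AND false = false
[4] false AND true AND false = false
[5.2] NOT true = false
[5] true AND false = false
[6] true AND false = false
[root] false OR false OR false OR false OR false OR false = false
Overall: false → refused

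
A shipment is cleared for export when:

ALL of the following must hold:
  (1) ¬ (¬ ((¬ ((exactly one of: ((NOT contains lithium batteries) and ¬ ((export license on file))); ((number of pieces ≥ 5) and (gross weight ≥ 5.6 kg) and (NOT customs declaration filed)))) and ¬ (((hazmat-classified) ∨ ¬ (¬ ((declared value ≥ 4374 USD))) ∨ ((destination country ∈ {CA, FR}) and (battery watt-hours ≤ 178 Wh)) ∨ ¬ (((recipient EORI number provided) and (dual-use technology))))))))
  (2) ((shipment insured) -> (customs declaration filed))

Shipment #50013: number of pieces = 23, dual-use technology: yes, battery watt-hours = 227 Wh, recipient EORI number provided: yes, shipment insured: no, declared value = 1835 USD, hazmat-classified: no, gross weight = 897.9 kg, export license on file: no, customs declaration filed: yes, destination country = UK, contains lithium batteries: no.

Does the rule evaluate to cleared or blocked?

Blocked

Atomic conditions:
  NOT contains lithium batteries: no → true
  export license on file: no → false
  number of pieces ≥ 5: 23 ≥ 5 is true
  gross weight ≥ 5.6 kg: 897.9 ≥ 5.6 is true
  NOT customs declaration filed: yes → false
  hazmat-classified: no → false
  declared value ≥ 4374 USD: 1835 ≥ 4374 is false
  destination country ∈ {CA, FR}: UK is not in the set → false
  battery watt-hours ≤ 178 Wh: 227 ≤ 178 is false
  recipient EORI number provided: yes → true
  dual-use technology: yes → true
  shipment insured: no → false
  customs declaration filed: yes → true
Combine:
[1.1.1.1.1.1.2] NOT false = true
[1.1.1.1.1.1] true AND true = true
[1.1.1.1.1.2] true AND true AND false = false
[1.1.1.1.1] exactly-one(true, false) = true
[1.1.1.1] NOT true = false
[1.1.1.2.1.2.1] NOT false = true
[1.1.1.2.1.2] NOT true = false
[1.1.1.2.1.3] false AND false = false
[1.1.1.2.1.4.1] true AND true = true
[1.1.1.2.1.4] NOT true = false
[1.1.1.2.1] false OR false OR false OR false = false
[1.1.1.2] NOT false = true
[1.1.1] false AND true = false
[1.1] NOT false = true
[1] NOT true = false
[2] false → true (antecedent false ⇒ implication holds) = true
[root] false AND true = false
Overall: false → blocked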